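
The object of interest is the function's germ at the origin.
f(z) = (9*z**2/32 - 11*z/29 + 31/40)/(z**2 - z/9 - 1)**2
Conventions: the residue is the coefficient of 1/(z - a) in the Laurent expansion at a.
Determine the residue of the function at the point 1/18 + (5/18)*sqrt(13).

The residue is -(1598859/49010000)*sqrt(13).

The factor z**2 - z/9 - 1 splits as (z - a)(z - a') with a = 1/18 + (5/18)*sqrt(13), a' = 1/18 - (5/18)*sqrt(13). At the order-2 pole a set g(z) = (z - a)^2*f(z) = [9*z**2/32 - 11*z/29 + 31/40] / (z - a')^2.
Order-2 pole: residue = g'(a); g'(1/18 + (5/18)*sqrt(13)) = -(1598859/49010000)*sqrt(13), so the residue is -(1598859/49010000)*sqrt(13).


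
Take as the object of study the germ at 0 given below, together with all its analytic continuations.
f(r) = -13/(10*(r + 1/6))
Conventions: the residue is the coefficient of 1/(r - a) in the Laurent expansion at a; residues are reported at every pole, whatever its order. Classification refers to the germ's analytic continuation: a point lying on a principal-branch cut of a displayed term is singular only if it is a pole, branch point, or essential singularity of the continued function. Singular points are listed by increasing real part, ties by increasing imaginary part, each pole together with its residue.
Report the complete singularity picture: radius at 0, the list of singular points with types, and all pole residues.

Radius of convergence at 0: 1/6.
At -1/6: a pole of order 1; residue -13/10.

Denominator factor (r + 1/6): pole of order 1 at -1/6, modulus 1/6.
The radius of convergence is the smallest modulus among the singular points: 1/6.
At the order-1 pole -1/6 set g(r) = (r - (-1/6))*f(r) = -13/10.
Simple pole: residue = g(a) at a = -1/6, which is -13/10.


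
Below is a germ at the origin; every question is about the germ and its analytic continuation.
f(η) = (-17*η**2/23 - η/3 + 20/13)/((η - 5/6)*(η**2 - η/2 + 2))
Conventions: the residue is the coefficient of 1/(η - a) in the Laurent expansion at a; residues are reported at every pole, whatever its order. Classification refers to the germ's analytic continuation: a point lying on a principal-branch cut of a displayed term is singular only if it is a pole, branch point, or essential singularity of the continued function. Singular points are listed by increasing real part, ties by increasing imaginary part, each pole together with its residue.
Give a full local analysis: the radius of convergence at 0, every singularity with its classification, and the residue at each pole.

Radius of convergence at 0: 5/6.
At (1/4) - ((1/4)*sqrt(31))*i: a pole of order 1; residue (-26167/49036) - ((129991/1520116)*sqrt(31))*i.
At (1/4) + ((1/4)*sqrt(31))*i: a pole of order 1; residue (-26167/49036) + ((129991/1520116)*sqrt(31))*i.
At 5/6: a pole of order 1; residue 8045/24518.

Denominator factor (η - 5/6): pole of order 1 at 5/6, modulus 5/6.
Denominator factor (η**2 - η/2 + 2): discriminant -31/4, complex-conjugate roots (1/4) + ((1/4)*sqrt(31))*i and (1/4) - ((1/4)*sqrt(31))*i; poles of order 1, moduli sqrt(2) and sqrt(2).
The radius of convergence is the smallest modulus among the singular points: 5/6.
The factor η**2 - η/2 + 2 splits as (η - a)(η - a') with a = (1/4) - ((1/4)*sqrt(31))*i, a' = (1/4) + ((1/4)*sqrt(31))*i. At the order-1 pole a set g(η) = (η - a)*f(η) = [(-17*η**2/23 - η/3 + 20/13)/(η - 5/6)] / (η - a').
Simple pole: residue = g(a) at a = (1/4) - ((1/4)*sqrt(31))*i, which is (-26167/49036) - ((129991/1520116)*sqrt(31))*i.
The factor η**2 - η/2 + 2 splits as (η - a)(η - a') with a = (1/4) + ((1/4)*sqrt(31))*i, a' = (1/4) - ((1/4)*sqrt(31))*i. At the order-1 pole a set g(η) = (η - a)*f(η) = [(-17*η**2/23 - η/3 + 20/13)/(η - 5/6)] / (η - a').
Simple pole: residue = g(a) at a = (1/4) + ((1/4)*sqrt(31))*i, which is (-26167/49036) + ((129991/1520116)*sqrt(31))*i.
At the order-1 pole 5/6 set g(η) = (η - (5/6))*f(η) = (-17*η**2/23 - η/3 + 20/13)/(η**2 - η/2 + 2).
Simple pole: residue = g(a) at a = 5/6, which is 8045/24518.
List the singular points by increasing real part (a conjugate pair: the negative imaginary part first).


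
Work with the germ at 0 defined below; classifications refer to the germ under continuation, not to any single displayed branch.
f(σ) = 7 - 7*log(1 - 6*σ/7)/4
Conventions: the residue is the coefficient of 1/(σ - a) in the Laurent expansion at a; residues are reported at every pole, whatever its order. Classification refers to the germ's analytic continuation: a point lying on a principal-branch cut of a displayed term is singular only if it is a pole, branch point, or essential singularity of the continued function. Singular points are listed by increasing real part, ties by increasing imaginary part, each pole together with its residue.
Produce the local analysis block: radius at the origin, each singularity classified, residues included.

Radius of convergence at 0: 7/6.
At 7/6: a logarithmic branch point.

Branch term (-7/4)*log(1 - σ/(7/6)): its argument vanishes at σ = 7/6, a logarithmic branch point, modulus 7/6.
The radius of convergence is the smallest modulus among the singular points: 7/6.


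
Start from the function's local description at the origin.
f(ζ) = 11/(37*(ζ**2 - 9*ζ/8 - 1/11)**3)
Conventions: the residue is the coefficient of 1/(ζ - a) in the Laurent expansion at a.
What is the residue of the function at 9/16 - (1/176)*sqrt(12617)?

The factor ζ**2 - 9*ζ/8 - 1/11 splits as (ζ - a)(ζ - a') with a = 9/16 - (1/176)*sqrt(12617), a' = 9/16 + (1/176)*sqrt(12617). At the order-3 pole a set g(ζ) = (ζ - a)^3*f(ζ) = [11/37] / (ζ - a')^3.
Order-3 pole: residue = g''(a)/2; g''(9/16 - (1/176)*sqrt(12617)) = -(523370496/55833130351)*sqrt(12617), so the residue is -(261685248/55833130351)*sqrt(12617).

The residue is -(261685248/55833130351)*sqrt(12617).


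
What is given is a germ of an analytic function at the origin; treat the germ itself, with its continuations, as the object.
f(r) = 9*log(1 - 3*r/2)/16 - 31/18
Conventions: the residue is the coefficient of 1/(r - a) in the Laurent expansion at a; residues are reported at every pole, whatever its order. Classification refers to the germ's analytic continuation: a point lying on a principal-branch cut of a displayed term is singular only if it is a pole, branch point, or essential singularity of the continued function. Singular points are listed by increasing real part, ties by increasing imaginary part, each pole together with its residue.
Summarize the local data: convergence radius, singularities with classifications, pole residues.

Branch term (9/16)*log(1 - r/(2/3)): its argument vanishes at r = 2/3, a logarithmic branch point, modulus 2/3.
The radius of convergence is the smallest modulus among the singular points: 2/3.

Radius of convergence at 0: 2/3.
At 2/3: a logarithmic branch point.


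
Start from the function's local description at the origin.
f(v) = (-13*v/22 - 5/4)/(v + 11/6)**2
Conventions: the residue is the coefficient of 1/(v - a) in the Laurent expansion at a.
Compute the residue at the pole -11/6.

The residue is -13/22.

At the order-2 pole -11/6 set g(v) = (v - (-11/6))^2*f(v) = -13*v/22 - 5/4.
Order-2 pole: residue = g'(a); g'(-11/6) = -13/22, so the residue is -13/22.


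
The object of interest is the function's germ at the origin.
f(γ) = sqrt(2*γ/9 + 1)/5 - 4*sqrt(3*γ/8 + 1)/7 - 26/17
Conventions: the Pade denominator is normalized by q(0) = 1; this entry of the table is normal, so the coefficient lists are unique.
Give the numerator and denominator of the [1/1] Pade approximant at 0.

Taylor coefficients needed (expand at 0): a_0 = -1131/595, a_1 = -107/1260, a_2 = 3197/362880.
Write the denominator as Q(γ) = 1 + q1*γ. Requiring Q*f - P = O(γ^3) with deg P <= 1 kills the coefficients of γ^2..γ^2 in Q*f:
  γ^2: a_2 + q1*a_1 = 0, i.e. 3197/362880 + (-107/1260)*q1 = 0.
Solving this linear system: q1 = 3197/30816.
The numerator is Q*f truncated at degree 1: P0 = a_0 = -1131/595; P1 = a_1 + q1*a_0 = -5172871/18335520.

The Pade approximant has numerator coefficients [-1131/595, -5172871/18335520]; denominator coefficients [1, 3197/30816].


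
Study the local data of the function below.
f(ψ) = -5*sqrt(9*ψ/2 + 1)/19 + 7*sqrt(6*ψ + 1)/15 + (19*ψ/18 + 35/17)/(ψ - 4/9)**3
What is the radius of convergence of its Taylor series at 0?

Denominator factor (ψ - 4/9)^3: pole of order 3 at 4/9, modulus 4/9.
Branch term (-5/19)*sqrt(1 - ψ/(-2/9)): its argument vanishes at ψ = -2/9, a square-root branch point, modulus 2/9.
Branch term (7/15)*sqrt(1 - ψ/(-1/6)): its argument vanishes at ψ = -1/6, a square-root branch point, modulus 1/6.
The radius of convergence is the smallest modulus among the singular points: 1/6.

The radius of convergence is 1/6.


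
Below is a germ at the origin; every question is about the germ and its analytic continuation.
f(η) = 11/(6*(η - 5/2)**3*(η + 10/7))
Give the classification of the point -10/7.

The point is a pole of order 1.

The denominator factor η + 10/7 vanishes at -10/7 and appears to the power 1; the numerator there equals 11/6, nonzero, and no other factor vanishes.
Hence a pole whose order is the multiplicity, 1.


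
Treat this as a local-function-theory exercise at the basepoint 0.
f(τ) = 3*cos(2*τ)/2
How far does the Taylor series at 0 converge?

The factor cos(2*τ) is entire and contributes no finite singular point.
The polynomial part has no poles.
No finite singular points: the Taylor series at 0 converges everywhere.

The radius of convergence is infinite.


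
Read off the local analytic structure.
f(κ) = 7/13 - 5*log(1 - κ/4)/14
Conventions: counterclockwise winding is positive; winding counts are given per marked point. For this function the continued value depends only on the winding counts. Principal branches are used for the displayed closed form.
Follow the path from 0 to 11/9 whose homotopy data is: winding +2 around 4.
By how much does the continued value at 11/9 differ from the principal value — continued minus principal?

Continued minus principal equals -(10/7)*pi*i.

The rational part is single-valued and drops out of the difference; each branch term changes only by its own monodromy.
(-5/14)*log(1 - κ/(4)): each positive loop around 4 adds 2*pi*i to the log, so winding +2 contributes (-5/14)*(2)*2*pi*i = -(10/7)*pi*i.
Summing the contributions at κ = 11/9 gives -(10/7)*pi*i.


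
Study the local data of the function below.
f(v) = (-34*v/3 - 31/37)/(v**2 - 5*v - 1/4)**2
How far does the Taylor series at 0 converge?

Denominator factor (v**2 - 5*v - 1/4)^2: discriminant 26, real irrational roots 5/2 + (1/2)*sqrt(26) and 5/2 - (1/2)*sqrt(26); poles of order 2, moduli 5/2 + (1/2)*sqrt(26) and -5/2 + (1/2)*sqrt(26).
The radius of convergence is the smallest modulus among the singular points: -5/2 + (1/2)*sqrt(26).

The radius of convergence is -5/2 + (1/2)*sqrt(26).


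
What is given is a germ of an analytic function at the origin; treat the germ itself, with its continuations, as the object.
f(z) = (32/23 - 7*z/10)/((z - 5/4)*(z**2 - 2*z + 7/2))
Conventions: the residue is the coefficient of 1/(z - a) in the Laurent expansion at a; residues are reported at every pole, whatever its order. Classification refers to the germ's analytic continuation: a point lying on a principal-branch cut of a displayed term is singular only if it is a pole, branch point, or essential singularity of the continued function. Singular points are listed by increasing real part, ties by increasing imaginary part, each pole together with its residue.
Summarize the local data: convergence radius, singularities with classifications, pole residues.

Denominator factor (z - 5/4): pole of order 1 at 5/4, modulus 5/4.
Denominator factor (z**2 - 2*z + 7/2): discriminant -10, complex-conjugate roots (1) + ((1/2)*sqrt(10))*i and (1) - ((1/2)*sqrt(10))*i; poles of order 1, moduli (1/2)*sqrt(14) and (1/2)*sqrt(14).
The radius of convergence is the smallest modulus among the singular points: 5/4.
The factor z**2 - 2*z + 7/2 splits as (z - a)(z - a') with a = (1) - ((1/2)*sqrt(10))*i, a' = (1) + ((1/2)*sqrt(10))*i. At the order-1 pole a set g(z) = (z - a)*f(z) = [(32/23 - 7*z/10)/(z - 5/4)] / (z - a').
Simple pole: residue = g(a) at a = (1) - ((1/2)*sqrt(10))*i, which is (-95/943) - ((1769/23575)*sqrt(10))*i.
The factor z**2 - 2*z + 7/2 splits as (z - a)(z - a') with a = (1) + ((1/2)*sqrt(10))*i, a' = (1) - ((1/2)*sqrt(10))*i. At the order-1 pole a set g(z) = (z - a)*f(z) = [(32/23 - 7*z/10)/(z - 5/4)] / (z - a').
Simple pole: residue = g(a) at a = (1) + ((1/2)*sqrt(10))*i, which is (-95/943) + ((1769/23575)*sqrt(10))*i.
At the order-1 pole 5/4 set g(z) = (z - (5/4))*f(z) = (32/23 - 7*z/10)/(z**2 - 2*z + 7/2).
Simple pole: residue = g(a) at a = 5/4, which is 190/943.
List the singular points by increasing real part (a conjugate pair: the negative imaginary part first).

Radius of convergence at 0: 5/4.
At (1) - ((1/2)*sqrt(10))*i: a pole of order 1; residue (-95/943) - ((1769/23575)*sqrt(10))*i.
At (1) + ((1/2)*sqrt(10))*i: a pole of order 1; residue (-95/943) + ((1769/23575)*sqrt(10))*i.
At 5/4: a pole of order 1; residue 190/943.


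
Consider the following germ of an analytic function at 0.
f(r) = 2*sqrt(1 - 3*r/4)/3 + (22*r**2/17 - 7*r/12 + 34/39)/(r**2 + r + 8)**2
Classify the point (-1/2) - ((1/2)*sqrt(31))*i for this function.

The point is a pole of order 2.

The denominator factor r**2 + r + 8 vanishes at (-1/2) - ((1/2)*sqrt(31))*i and appears to the power 2; the numerator there equals (-15103/1768) + ((383/408)*sqrt(31))*i, nonzero, and no other factor vanishes.
The branch terms are analytic at this point.
Hence a pole whose order is the multiplicity, 2.


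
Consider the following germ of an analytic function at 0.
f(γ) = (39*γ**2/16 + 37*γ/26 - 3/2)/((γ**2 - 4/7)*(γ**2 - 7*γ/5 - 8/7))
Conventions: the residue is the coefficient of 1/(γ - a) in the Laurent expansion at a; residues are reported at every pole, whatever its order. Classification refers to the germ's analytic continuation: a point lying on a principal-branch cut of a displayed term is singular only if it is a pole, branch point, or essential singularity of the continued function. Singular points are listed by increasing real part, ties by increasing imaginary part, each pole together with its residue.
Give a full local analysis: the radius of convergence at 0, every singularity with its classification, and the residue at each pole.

Denominator factor (γ**2 - 4/7): discriminant 16/7, real irrational roots (2/7)*sqrt(7) and -(2/7)*sqrt(7); poles of order 1, moduli (2/7)*sqrt(7) and (2/7)*sqrt(7).
Denominator factor (γ**2 - 7*γ/5 - 8/7): discriminant 1143/175, real irrational roots 7/10 + (3/70)*sqrt(889) and 7/10 - (3/70)*sqrt(889); poles of order 1, moduli 7/10 + (3/70)*sqrt(889) and -7/10 + (3/70)*sqrt(889).
The radius of convergence is the smallest modulus among the singular points: -7/10 + (3/70)*sqrt(889).
The factor γ**2 - 4/7 splits as (γ - a)(γ - a') with a = -(2/7)*sqrt(7), a' = (2/7)*sqrt(7). At the order-1 pole a set g(γ) = (γ - a)*f(γ) = [(39*γ**2/16 + 37*γ/26 - 3/2)/(γ**2 - 7*γ/5 - 8/7)] / (γ - a').
Simple pole: residue = g(a) at a = -(2/7)*sqrt(7), which is 61355/101088 + (19105/50544)*sqrt(7).
The factor γ**2 - 7*γ/5 - 8/7 splits as (γ - a)(γ - a') with a = 7/10 - (3/70)*sqrt(889), a' = 7/10 + (3/70)*sqrt(889). At the order-1 pole a set g(γ) = (γ - a)*f(γ) = [(39*γ**2/16 + 37*γ/26 - 3/2)/(γ**2 - 4/7)] / (γ - a').
Simple pole: residue = g(a) at a = 7/10 - (3/70)*sqrt(889), which is -61355/101088 - (808565/12838176)*sqrt(889).
The factor γ**2 - 4/7 splits as (γ - a)(γ - a') with a = (2/7)*sqrt(7), a' = -(2/7)*sqrt(7). At the order-1 pole a set g(γ) = (γ - a)*f(γ) = [(39*γ**2/16 + 37*γ/26 - 3/2)/(γ**2 - 7*γ/5 - 8/7)] / (γ - a').
Simple pole: residue = g(a) at a = (2/7)*sqrt(7), which is 61355/101088 - (19105/50544)*sqrt(7).
The factor γ**2 - 7*γ/5 - 8/7 splits as (γ - a)(γ - a') with a = 7/10 + (3/70)*sqrt(889), a' = 7/10 - (3/70)*sqrt(889). At the order-1 pole a set g(γ) = (γ - a)*f(γ) = [(39*γ**2/16 + 37*γ/26 - 3/2)/(γ**2 - 4/7)] / (γ - a').
Simple pole: residue = g(a) at a = 7/10 + (3/70)*sqrt(889), which is -61355/101088 + (808565/12838176)*sqrt(889).
List the singular points by increasing real part (a conjugate pair: the negative imaginary part first).

Radius of convergence at 0: -7/10 + (3/70)*sqrt(889).
At -(2/7)*sqrt(7): a pole of order 1; residue 61355/101088 + (19105/50544)*sqrt(7).
At 7/10 - (3/70)*sqrt(889): a pole of order 1; residue -61355/101088 - (808565/12838176)*sqrt(889).
At (2/7)*sqrt(7): a pole of order 1; residue 61355/101088 - (19105/50544)*sqrt(7).
At 7/10 + (3/70)*sqrt(889): a pole of order 1; residue -61355/101088 + (808565/12838176)*sqrt(889).


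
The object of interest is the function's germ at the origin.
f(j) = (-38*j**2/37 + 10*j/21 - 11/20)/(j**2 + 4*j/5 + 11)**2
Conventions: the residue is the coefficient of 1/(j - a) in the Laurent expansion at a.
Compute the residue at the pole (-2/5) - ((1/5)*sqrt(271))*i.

The factor j**2 + 4*j/5 + 11 splits as (j - a)(j - a') with a = (-2/5) - ((1/5)*sqrt(271))*i, a' = (-2/5) + ((1/5)*sqrt(271))*i. At the order-2 pole a set g(j) = (j - a)^2*f(j) = [-38*j**2/37 + 10*j/21 - 11/20] / (j - a')^2.
Order-2 pole: residue = g'(a); g'((-2/5) - ((1/5)*sqrt(271))*i) = -((4676675/913018512)*sqrt(271))*i, so the residue is -((4676675/913018512)*sqrt(271))*i.

The residue is -((4676675/913018512)*sqrt(271))*i.


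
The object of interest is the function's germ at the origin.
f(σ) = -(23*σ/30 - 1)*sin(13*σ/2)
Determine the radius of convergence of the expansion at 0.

The factor -sin(13*σ/2) is entire and contributes no finite singular point.
The polynomial part has no poles.
No finite singular points: the Taylor series at 0 converges everywhere.

The radius of convergence is infinite.


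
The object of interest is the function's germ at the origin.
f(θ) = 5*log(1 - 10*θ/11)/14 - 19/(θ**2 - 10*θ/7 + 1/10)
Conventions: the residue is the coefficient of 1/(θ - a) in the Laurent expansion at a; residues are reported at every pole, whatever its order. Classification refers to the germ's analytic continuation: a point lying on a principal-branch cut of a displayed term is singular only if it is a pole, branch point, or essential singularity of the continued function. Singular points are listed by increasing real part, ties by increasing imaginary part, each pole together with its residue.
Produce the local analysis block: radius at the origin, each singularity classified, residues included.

Denominator factor (θ**2 - 10*θ/7 + 1/10): discriminant 402/245, real irrational roots 5/7 + (1/70)*sqrt(2010) and 5/7 - (1/70)*sqrt(2010); poles of order 1, moduli 5/7 + (1/70)*sqrt(2010) and 5/7 - (1/70)*sqrt(2010).
Branch term (5/14)*log(1 - θ/(11/10)): its argument vanishes at θ = 11/10, a logarithmic branch point, modulus 11/10.
The radius of convergence is the smallest modulus among the singular points: 5/7 - (1/70)*sqrt(2010).
The branch term is analytic at 5/7 - (1/70)*sqrt(2010) and contributes nothing to the residue; only the rational part matters.
The factor θ**2 - 10*θ/7 + 1/10 splits as (θ - a)(θ - a') with a = 5/7 - (1/70)*sqrt(2010), a' = 5/7 + (1/70)*sqrt(2010). At the order-1 pole a set g(θ) = (θ - a)*(rational part) = [-19] / (θ - a').
Simple pole: residue = g(a) at a = 5/7 - (1/70)*sqrt(2010), which is (133/402)*sqrt(2010).
The branch term is analytic at 5/7 + (1/70)*sqrt(2010) and contributes nothing to the residue; only the rational part matters.
The factor θ**2 - 10*θ/7 + 1/10 splits as (θ - a)(θ - a') with a = 5/7 + (1/70)*sqrt(2010), a' = 5/7 - (1/70)*sqrt(2010). At the order-1 pole a set g(θ) = (θ - a)*(rational part) = [-19] / (θ - a').
Simple pole: residue = g(a) at a = 5/7 + (1/70)*sqrt(2010), which is -(133/402)*sqrt(2010).
List the singular points by increasing real part (a conjugate pair: the negative imaginary part first).

Radius of convergence at 0: 5/7 - (1/70)*sqrt(2010).
At 5/7 - (1/70)*sqrt(2010): a pole of order 1; residue (133/402)*sqrt(2010).
At 11/10: a logarithmic branch point.
At 5/7 + (1/70)*sqrt(2010): a pole of order 1; residue -(133/402)*sqrt(2010).


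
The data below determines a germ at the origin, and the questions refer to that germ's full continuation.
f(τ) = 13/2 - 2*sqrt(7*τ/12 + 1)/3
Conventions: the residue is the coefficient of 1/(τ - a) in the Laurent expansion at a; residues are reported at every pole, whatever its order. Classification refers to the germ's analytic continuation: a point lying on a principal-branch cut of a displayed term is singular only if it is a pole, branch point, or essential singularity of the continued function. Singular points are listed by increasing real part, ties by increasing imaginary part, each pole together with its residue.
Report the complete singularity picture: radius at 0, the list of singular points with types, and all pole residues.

Branch term (-2/3)*sqrt(1 - τ/(-12/7)): its argument vanishes at τ = -12/7, a square-root branch point, modulus 12/7.
The radius of convergence is the smallest modulus among the singular points: 12/7.

Radius of convergence at 0: 12/7.
At -12/7: an algebraic (square-root) branch point.


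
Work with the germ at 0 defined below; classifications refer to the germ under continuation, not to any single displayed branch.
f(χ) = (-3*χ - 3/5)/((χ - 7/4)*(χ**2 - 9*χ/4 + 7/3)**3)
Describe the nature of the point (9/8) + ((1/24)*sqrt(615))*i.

The point is a pole of order 3.

The denominator factor χ**2 - 9*χ/4 + 7/3 vanishes at (9/8) + ((1/24)*sqrt(615))*i and appears to the power 3; the numerator there equals (-159/40) - ((1/8)*sqrt(615))*i, nonzero, and no other factor vanishes.
Hence a pole whose order is the multiplicity, 3.


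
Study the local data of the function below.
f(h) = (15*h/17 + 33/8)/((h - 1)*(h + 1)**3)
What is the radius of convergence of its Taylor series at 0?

The radius of convergence is 1.

Denominator factor (h + 1)^3: pole of order 3 at -1, modulus 1.
Denominator factor (h - 1): pole of order 1 at 1, modulus 1.
The radius of convergence is the smallest modulus among the singular points: 1.


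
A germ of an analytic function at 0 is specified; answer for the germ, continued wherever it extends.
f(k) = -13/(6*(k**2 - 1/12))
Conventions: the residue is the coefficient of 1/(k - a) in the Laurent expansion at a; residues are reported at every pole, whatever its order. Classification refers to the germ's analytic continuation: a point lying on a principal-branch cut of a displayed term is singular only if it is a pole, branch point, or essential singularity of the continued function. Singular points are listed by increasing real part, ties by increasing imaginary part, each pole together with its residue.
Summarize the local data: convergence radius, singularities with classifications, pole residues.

Radius of convergence at 0: (1/6)*sqrt(3).
At -(1/6)*sqrt(3): a pole of order 1; residue (13/6)*sqrt(3).
At (1/6)*sqrt(3): a pole of order 1; residue -(13/6)*sqrt(3).

Denominator factor (k**2 - 1/12): discriminant 1/3, real irrational roots (1/6)*sqrt(3) and -(1/6)*sqrt(3); poles of order 1, moduli (1/6)*sqrt(3) and (1/6)*sqrt(3).
The radius of convergence is the smallest modulus among the singular points: (1/6)*sqrt(3).
The factor k**2 - 1/12 splits as (k - a)(k - a') with a = -(1/6)*sqrt(3), a' = (1/6)*sqrt(3). At the order-1 pole a set g(k) = (k - a)*f(k) = [-13/6] / (k - a').
Simple pole: residue = g(a) at a = -(1/6)*sqrt(3), which is (13/6)*sqrt(3).
The factor k**2 - 1/12 splits as (k - a)(k - a') with a = (1/6)*sqrt(3), a' = -(1/6)*sqrt(3). At the order-1 pole a set g(k) = (k - a)*f(k) = [-13/6] / (k - a').
Simple pole: residue = g(a) at a = (1/6)*sqrt(3), which is -(13/6)*sqrt(3).
List the singular points by increasing real part (a conjugate pair: the negative imaginary part first).


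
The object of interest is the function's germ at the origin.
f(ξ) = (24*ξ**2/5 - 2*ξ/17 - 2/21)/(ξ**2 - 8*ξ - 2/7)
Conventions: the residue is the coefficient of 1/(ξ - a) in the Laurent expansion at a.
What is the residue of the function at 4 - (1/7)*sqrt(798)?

The factor ξ**2 - 8*ξ - 2/7 splits as (ξ - a)(ξ - a') with a = 4 - (1/7)*sqrt(798), a' = 4 + (1/7)*sqrt(798). At the order-1 pole a set g(ξ) = (ξ - a)*f(ξ) = [24*ξ**2/5 - 2*ξ/17 - 2/21] / (ξ - a').
Simple pole: residue = g(a) at a = 4 - (1/7)*sqrt(798), which is 1627/85 - (7253/10710)*sqrt(798).

The residue is 1627/85 - (7253/10710)*sqrt(798).


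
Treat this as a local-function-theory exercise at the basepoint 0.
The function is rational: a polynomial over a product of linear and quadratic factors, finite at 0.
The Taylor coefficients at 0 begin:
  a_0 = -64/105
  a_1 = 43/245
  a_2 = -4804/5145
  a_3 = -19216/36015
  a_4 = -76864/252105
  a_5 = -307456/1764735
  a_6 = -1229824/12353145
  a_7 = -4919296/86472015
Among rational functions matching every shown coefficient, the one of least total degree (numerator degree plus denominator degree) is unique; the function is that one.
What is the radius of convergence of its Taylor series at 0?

No rational of total degree below 3 reproduces all 8 coefficients; solving the [2/1] Pade equations on them gives f(y) = (38*y**2/21 - 11*y/12 + 16/15)/(y - 7/4), whose expansion matches every shown term.
Denominator factor (y - 7/4): pole of order 1 at 7/4, modulus 7/4.
The radius of convergence is the smallest modulus among the singular points: 7/4.

The radius of convergence is 7/4.


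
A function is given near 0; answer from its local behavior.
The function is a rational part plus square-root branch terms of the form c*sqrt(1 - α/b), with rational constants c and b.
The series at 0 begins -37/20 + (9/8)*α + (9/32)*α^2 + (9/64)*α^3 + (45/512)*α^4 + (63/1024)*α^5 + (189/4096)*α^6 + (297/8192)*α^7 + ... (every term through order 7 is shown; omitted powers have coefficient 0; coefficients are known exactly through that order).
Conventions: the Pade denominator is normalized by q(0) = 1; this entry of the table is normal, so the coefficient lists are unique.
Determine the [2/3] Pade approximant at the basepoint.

Taylor coefficients needed (read off): a_0 = -37/20, a_1 = 9/8, a_2 = 9/32, a_3 = 9/64, a_4 = 45/512, a_5 = 63/1024.
Write the denominator as Q(α) = 1 + q1*α + q2*α^2 + q3*α^3. Requiring Q*f - P = O(α^6) with deg P <= 2 kills the coefficients of α^3..α^5 in Q*f:
  α^3: a_3 + q1*a_2 + q2*a_1 + q3*a_0 = 0, i.e. 9/64 + (9/32)*q1 + (9/8)*q2 + (-37/20)*q3 = 0.
  α^4: a_4 + q1*a_3 + q2*a_2 + q3*a_1 = 0, i.e. 45/512 + (9/64)*q1 + (9/32)*q2 + (9/8)*q3 = 0.
  α^5: a_5 + q1*a_4 + q2*a_3 + q3*a_2 = 0, i.e. 63/1024 + (45/512)*q1 + (9/64)*q2 + (9/32)*q3 = 0.
Solving this linear system: q1 = -389/434, q2 = 381/3472, q3 = 45/6944.
The numerator is Q*f truncated at degree 2: P0 = a_0 = -37/20; P1 = a_1 + q1*a_0 = 12079/4340; P2 = a_2 + q1*a_1 + q2*a_0 = -64587/69440.

The Pade approximant has numerator coefficients [-37/20, 12079/4340, -64587/69440]; denominator coefficients [1, -389/434, 381/3472, 45/6944].


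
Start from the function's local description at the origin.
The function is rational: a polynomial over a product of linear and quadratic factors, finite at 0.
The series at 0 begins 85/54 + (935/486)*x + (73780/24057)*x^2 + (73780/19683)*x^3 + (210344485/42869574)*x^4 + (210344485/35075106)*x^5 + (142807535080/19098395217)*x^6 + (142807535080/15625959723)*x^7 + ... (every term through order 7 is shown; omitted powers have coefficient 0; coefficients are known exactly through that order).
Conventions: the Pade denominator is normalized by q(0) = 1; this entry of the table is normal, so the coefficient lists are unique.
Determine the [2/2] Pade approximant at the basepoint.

The Pade approximant has numerator coefficients [85/54, 4675/10416, 51425/93744]; denominator coefficients [1, -14641/15624, -5/11].

Taylor coefficients needed (read off): a_0 = 85/54, a_1 = 935/486, a_2 = 73780/24057, a_3 = 73780/19683, a_4 = 210344485/42869574.
Write the denominator as Q(x) = 1 + q1*x + q2*x^2. Requiring Q*f - P = O(x^5) with deg P <= 2 kills the coefficients of x^3..x^4 in Q*f:
  x^3: a_3 + q1*a_2 + q2*a_1 = 0, i.e. 73780/19683 + (73780/24057)*q1 + (935/486)*q2 = 0.
  x^4: a_4 + q1*a_3 + q2*a_2 = 0, i.e. 210344485/42869574 + (73780/19683)*q1 + (73780/24057)*q2 = 0.
Solving this linear system: q1 = -14641/15624, q2 = -5/11.
The numerator is Q*f truncated at degree 2: P0 = a_0 = 85/54; P1 = a_1 + q1*a_0 = 4675/10416; P2 = a_2 + q1*a_1 + q2*a_0 = 51425/93744.


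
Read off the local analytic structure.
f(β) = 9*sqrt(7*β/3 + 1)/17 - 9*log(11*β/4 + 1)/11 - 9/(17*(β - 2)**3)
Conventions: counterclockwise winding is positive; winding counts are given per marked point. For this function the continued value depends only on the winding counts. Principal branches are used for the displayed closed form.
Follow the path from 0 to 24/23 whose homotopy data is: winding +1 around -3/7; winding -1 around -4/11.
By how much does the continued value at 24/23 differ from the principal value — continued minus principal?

Continued minus principal equals (-(18/391)*sqrt(1817)) + ((18/11)*pi)*i.

The rational part is single-valued and drops out of the difference; each branch term changes only by its own monodromy.
(9/17)*sqrt(1 - β/(-3/7)): winding +1 is odd, the square root flips sign, contributing -2*(9/17)*sqrt(1 - (24/23)/(-3/7)) = -2*(9/17)*sqrt(79/23) = -(18/391)*sqrt(1817).
(-9/11)*log(1 - β/(-4/11)): each positive loop around -4/11 adds 2*pi*i to the log, so winding -1 contributes (-9/11)*(-1)*2*pi*i = (18/11)*pi*i.
Summing the contributions at β = 24/23 gives (-(18/391)*sqrt(1817)) + ((18/11)*pi)*i.


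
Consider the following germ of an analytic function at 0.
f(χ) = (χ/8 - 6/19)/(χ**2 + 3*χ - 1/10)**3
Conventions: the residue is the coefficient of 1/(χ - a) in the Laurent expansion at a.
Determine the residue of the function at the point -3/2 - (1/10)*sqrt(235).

The residue is (11475/15781096)*sqrt(235).

The factor χ**2 + 3*χ - 1/10 splits as (χ - a)(χ - a') with a = -3/2 - (1/10)*sqrt(235), a' = -3/2 + (1/10)*sqrt(235). At the order-3 pole a set g(χ) = (χ - a)^3*f(χ) = [χ/8 - 6/19] / (χ - a')^3.
Order-3 pole: residue = g''(a)/2; g''(-3/2 - (1/10)*sqrt(235)) = (11475/7890548)*sqrt(235), so the residue is (11475/15781096)*sqrt(235).


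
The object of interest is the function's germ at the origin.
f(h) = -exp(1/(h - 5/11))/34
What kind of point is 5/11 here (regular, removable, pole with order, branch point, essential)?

The point is an essential singularity.

The exponent 1/(h - (5/11)) has a pole at 5/11, so exp(1/(h - (5/11))) takes every nonzero value near it: an essential singularity (not a pole of any order).


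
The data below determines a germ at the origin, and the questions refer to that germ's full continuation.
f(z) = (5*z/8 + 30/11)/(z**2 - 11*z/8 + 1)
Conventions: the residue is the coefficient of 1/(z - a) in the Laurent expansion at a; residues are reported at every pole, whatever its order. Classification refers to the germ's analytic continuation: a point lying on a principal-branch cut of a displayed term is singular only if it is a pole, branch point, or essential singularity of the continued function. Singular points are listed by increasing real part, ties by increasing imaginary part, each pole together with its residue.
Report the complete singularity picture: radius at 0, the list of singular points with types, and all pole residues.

Radius of convergence at 0: 1.
At (11/16) - ((3/16)*sqrt(15))*i: a pole of order 1; residue (5/16) + ((889/1584)*sqrt(15))*i.
At (11/16) + ((3/16)*sqrt(15))*i: a pole of order 1; residue (5/16) - ((889/1584)*sqrt(15))*i.

Denominator factor (z**2 - 11*z/8 + 1): discriminant -135/64, complex-conjugate roots (11/16) + ((3/16)*sqrt(15))*i and (11/16) - ((3/16)*sqrt(15))*i; poles of order 1, moduli 1 and 1.
The radius of convergence is the smallest modulus among the singular points: 1.
The factor z**2 - 11*z/8 + 1 splits as (z - a)(z - a') with a = (11/16) - ((3/16)*sqrt(15))*i, a' = (11/16) + ((3/16)*sqrt(15))*i. At the order-1 pole a set g(z) = (z - a)*f(z) = [5*z/8 + 30/11] / (z - a').
Simple pole: residue = g(a) at a = (11/16) - ((3/16)*sqrt(15))*i, which is (5/16) + ((889/1584)*sqrt(15))*i.
The factor z**2 - 11*z/8 + 1 splits as (z - a)(z - a') with a = (11/16) + ((3/16)*sqrt(15))*i, a' = (11/16) - ((3/16)*sqrt(15))*i. At the order-1 pole a set g(z) = (z - a)*f(z) = [5*z/8 + 30/11] / (z - a').
Simple pole: residue = g(a) at a = (11/16) + ((3/16)*sqrt(15))*i, which is (5/16) - ((889/1584)*sqrt(15))*i.
List the singular points by increasing real part (a conjugate pair: the negative imaginary part first).


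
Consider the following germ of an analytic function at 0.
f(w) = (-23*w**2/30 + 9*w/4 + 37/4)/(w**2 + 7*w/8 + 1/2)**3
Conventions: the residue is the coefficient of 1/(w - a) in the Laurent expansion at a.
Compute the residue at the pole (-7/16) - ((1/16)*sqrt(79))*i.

The residue is ((23710976/7395585)*sqrt(79))*i.

The factor w**2 + 7*w/8 + 1/2 splits as (w - a)(w - a') with a = (-7/16) - ((1/16)*sqrt(79))*i, a' = (-7/16) + ((1/16)*sqrt(79))*i. At the order-3 pole a set g(w) = (w - a)^3*f(w) = [-23*w**2/30 + 9*w/4 + 37/4] / (w - a')^3.
Order-3 pole: residue = g''(a)/2; g''((-7/16) - ((1/16)*sqrt(79))*i) = ((47421952/7395585)*sqrt(79))*i, so the residue is ((23710976/7395585)*sqrt(79))*i.


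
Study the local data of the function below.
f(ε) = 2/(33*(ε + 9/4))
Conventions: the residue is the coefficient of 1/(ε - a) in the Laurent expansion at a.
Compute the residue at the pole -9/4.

The residue is 2/33.

At the order-1 pole -9/4 set g(ε) = (ε - (-9/4))*f(ε) = 2/33.
Simple pole: residue = g(a) at a = -9/4, which is 2/33.


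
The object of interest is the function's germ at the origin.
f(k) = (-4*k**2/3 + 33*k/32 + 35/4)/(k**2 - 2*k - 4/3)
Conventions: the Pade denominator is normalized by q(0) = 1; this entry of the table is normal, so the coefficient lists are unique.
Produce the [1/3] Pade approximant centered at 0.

Taylor coefficients needed (expand at 0): a_0 = -105/16, a_1 = 1161/128, a_2 = -4487/256, a_3 = 1059/32, a_4 = -64293/1024.
Write the denominator as Q(k) = 1 + q1*k + q2*k^2 + q3*k^3. Requiring Q*f - P = O(k^5) with deg P <= 1 kills the coefficients of k^2..k^4 in Q*f:
  k^2: a_2 + q1*a_1 + q2*a_0 = 0, i.e. -4487/256 + (1161/128)*q1 + (-105/16)*q2 = 0.
  k^3: a_3 + q1*a_2 + q2*a_1 + q3*a_0 = 0, i.e. 1059/32 + (-4487/256)*q1 + (1161/128)*q2 + (-105/16)*q3 = 0.
  k^4: a_4 + q1*a_3 + q2*a_2 + q3*a_1 = 0, i.e. -64293/1024 + (1059/32)*q1 + (-4487/256)*q2 + (1161/128)*q3 = 0.
Solving this linear system: q1 = 223747489/118637334, q2 = -5073035/79091556, q3 = -14757920/177956001.
The numerator is Q*f truncated at degree 1: P0 = a_0 = -105/16; P1 = a_1 + q1*a_0 = -8368324331/2530929792.

The Pade approximant has numerator coefficients [-105/16, -8368324331/2530929792]; denominator coefficients [1, 223747489/118637334, -5073035/79091556, -14757920/177956001].


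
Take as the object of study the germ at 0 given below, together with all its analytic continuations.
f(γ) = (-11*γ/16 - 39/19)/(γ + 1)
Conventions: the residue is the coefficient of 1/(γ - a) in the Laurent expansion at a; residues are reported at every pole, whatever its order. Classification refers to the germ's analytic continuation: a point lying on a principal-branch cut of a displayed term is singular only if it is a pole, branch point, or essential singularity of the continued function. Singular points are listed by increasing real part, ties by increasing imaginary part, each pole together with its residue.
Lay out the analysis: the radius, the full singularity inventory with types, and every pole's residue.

Radius of convergence at 0: 1.
At -1: a pole of order 1; residue -415/304.

Denominator factor (γ + 1): pole of order 1 at -1, modulus 1.
The radius of convergence is the smallest modulus among the singular points: 1.
At the order-1 pole -1 set g(γ) = (γ - (-1))*f(γ) = -11*γ/16 - 39/19.
Simple pole: residue = g(a) at a = -1, which is -415/304.


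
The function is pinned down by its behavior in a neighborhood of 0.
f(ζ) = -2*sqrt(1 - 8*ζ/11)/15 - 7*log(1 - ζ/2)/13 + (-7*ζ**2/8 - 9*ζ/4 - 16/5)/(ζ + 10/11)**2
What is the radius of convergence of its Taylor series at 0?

The radius of convergence is 10/11.

Denominator factor (ζ + 10/11)^2: pole of order 2 at -10/11, modulus 10/11.
Branch term (-2/15)*sqrt(1 - ζ/(11/8)): its argument vanishes at ζ = 11/8, a square-root branch point, modulus 11/8.
Branch term (-7/13)*log(1 - ζ/(2)): its argument vanishes at ζ = 2, a logarithmic branch point, modulus 2.
The radius of convergence is the smallest modulus among the singular points: 10/11.


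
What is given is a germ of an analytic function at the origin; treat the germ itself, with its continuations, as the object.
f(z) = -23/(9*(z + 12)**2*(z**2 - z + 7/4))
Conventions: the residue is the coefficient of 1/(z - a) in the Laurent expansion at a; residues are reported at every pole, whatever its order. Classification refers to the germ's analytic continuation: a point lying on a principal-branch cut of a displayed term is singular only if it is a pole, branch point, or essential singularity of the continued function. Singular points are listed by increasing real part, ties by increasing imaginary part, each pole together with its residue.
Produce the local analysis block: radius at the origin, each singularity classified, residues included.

Denominator factor (z**2 - z + 7/4): discriminant -6, complex-conjugate roots (1/2) + ((1/2)*sqrt(6))*i and (1/2) - ((1/2)*sqrt(6))*i; poles of order 1, moduli (1/2)*sqrt(7) and (1/2)*sqrt(7).
Denominator factor (z + 12)^2: pole of order 2 at -12, modulus 12.
The radius of convergence is the smallest modulus among the singular points: (1/2)*sqrt(7).
At the order-2 pole -12 set g(z) = (z - (-12))^2*f(z) = -23/(9*(z**2 - z + 7/4)).
Order-2 pole: residue = g'(a); g'(-12) = -9200/3583449, so the residue is -9200/3583449.
The factor z**2 - z + 7/4 splits as (z - a)(z - a') with a = (1/2) - ((1/2)*sqrt(6))*i, a' = (1/2) + ((1/2)*sqrt(6))*i. At the order-1 pole a set g(z) = (z - a)*f(z) = [-23/(9*(z + 12)**2)] / (z - a').
Simple pole: residue = g(a) at a = (1/2) - ((1/2)*sqrt(6))*i, which is (4600/3583449) - ((28474/10750347)*sqrt(6))*i.
The factor z**2 - z + 7/4 splits as (z - a)(z - a') with a = (1/2) + ((1/2)*sqrt(6))*i, a' = (1/2) - ((1/2)*sqrt(6))*i. At the order-1 pole a set g(z) = (z - a)*f(z) = [-23/(9*(z + 12)**2)] / (z - a').
Simple pole: residue = g(a) at a = (1/2) + ((1/2)*sqrt(6))*i, which is (4600/3583449) + ((28474/10750347)*sqrt(6))*i.
List the singular points by increasing real part (a conjugate pair: the negative imaginary part first).

Radius of convergence at 0: (1/2)*sqrt(7).
At -12: a pole of order 2; residue -9200/3583449.
At (1/2) - ((1/2)*sqrt(6))*i: a pole of order 1; residue (4600/3583449) - ((28474/10750347)*sqrt(6))*i.
At (1/2) + ((1/2)*sqrt(6))*i: a pole of order 1; residue (4600/3583449) + ((28474/10750347)*sqrt(6))*i.


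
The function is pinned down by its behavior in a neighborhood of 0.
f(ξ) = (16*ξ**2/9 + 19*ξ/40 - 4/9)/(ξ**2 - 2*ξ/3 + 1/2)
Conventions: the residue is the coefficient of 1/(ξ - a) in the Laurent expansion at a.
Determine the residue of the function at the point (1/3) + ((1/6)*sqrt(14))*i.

The factor ξ**2 - 2*ξ/3 + 1/2 splits as (ξ - a)(ξ - a') with a = (1/3) + ((1/6)*sqrt(14))*i, a' = (1/3) - ((1/6)*sqrt(14))*i. At the order-1 pole a set g(ξ) = (ξ - a)*f(ξ) = [16*ξ**2/9 + 19*ξ/40 - 4/9] / (ξ - a').
Simple pole: residue = g(a) at a = (1/3) + ((1/6)*sqrt(14))*i, which is (1793/2160) + ((361/2160)*sqrt(14))*i.

The residue is (1793/2160) + ((361/2160)*sqrt(14))*i.


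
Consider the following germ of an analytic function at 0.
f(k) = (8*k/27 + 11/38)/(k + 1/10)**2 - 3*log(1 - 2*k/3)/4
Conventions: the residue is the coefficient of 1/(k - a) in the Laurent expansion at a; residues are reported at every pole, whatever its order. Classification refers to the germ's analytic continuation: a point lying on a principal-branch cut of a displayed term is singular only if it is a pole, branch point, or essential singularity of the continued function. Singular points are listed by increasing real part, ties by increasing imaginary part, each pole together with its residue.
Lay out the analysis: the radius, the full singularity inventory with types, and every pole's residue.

Radius of convergence at 0: 1/10.
At -1/10: a pole of order 2; residue 8/27.
At 3/2: a logarithmic branch point.

Denominator factor (k + 1/10)^2: pole of order 2 at -1/10, modulus 1/10.
Branch term (-3/4)*log(1 - k/(3/2)): its argument vanishes at k = 3/2, a logarithmic branch point, modulus 3/2.
The radius of convergence is the smallest modulus among the singular points: 1/10.
The branch term is analytic at -1/10 and contributes nothing to the residue; only the rational part matters.
At the order-2 pole -1/10 set g(k) = (k - (-1/10))^2*(rational part) = 8*k/27 + 11/38.
Order-2 pole: residue = g'(a); g'(-1/10) = 8/27, so the residue is 8/27.
List the singular points by increasing real part (a conjugate pair: the negative imaginary part first).
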